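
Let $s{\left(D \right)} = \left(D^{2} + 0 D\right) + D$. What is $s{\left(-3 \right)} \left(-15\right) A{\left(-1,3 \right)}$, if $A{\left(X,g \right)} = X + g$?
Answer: $-180$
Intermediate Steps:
$s{\left(D \right)} = D + D^{2}$ ($s{\left(D \right)} = \left(D^{2} + 0\right) + D = D^{2} + D = D + D^{2}$)
$s{\left(-3 \right)} \left(-15\right) A{\left(-1,3 \right)} = - 3 \left(1 - 3\right) \left(-15\right) \left(-1 + 3\right) = \left(-3\right) \left(-2\right) \left(-15\right) 2 = 6 \left(-15\right) 2 = \left(-90\right) 2 = -180$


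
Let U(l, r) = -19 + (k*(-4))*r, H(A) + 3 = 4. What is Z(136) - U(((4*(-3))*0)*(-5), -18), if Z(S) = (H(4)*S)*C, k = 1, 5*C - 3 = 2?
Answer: 83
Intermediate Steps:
C = 1 (C = ⅗ + (⅕)*2 = ⅗ + ⅖ = 1)
H(A) = 1 (H(A) = -3 + 4 = 1)
Z(S) = S (Z(S) = (1*S)*1 = S*1 = S)
U(l, r) = -19 - 4*r (U(l, r) = -19 + (1*(-4))*r = -19 - 4*r)
Z(136) - U(((4*(-3))*0)*(-5), -18) = 136 - (-19 - 4*(-18)) = 136 - (-19 + 72) = 136 - 1*53 = 136 - 53 = 83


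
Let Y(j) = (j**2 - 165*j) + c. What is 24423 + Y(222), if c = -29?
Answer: 37048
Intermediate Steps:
Y(j) = -29 + j**2 - 165*j (Y(j) = (j**2 - 165*j) - 29 = -29 + j**2 - 165*j)
24423 + Y(222) = 24423 + (-29 + 222**2 - 165*222) = 24423 + (-29 + 49284 - 36630) = 24423 + 12625 = 37048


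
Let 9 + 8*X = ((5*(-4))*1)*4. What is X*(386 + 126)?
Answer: -5696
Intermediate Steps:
X = -89/8 (X = -9/8 + (((5*(-4))*1)*4)/8 = -9/8 + (-20*1*4)/8 = -9/8 + (-20*4)/8 = -9/8 + (⅛)*(-80) = -9/8 - 10 = -89/8 ≈ -11.125)
X*(386 + 126) = -89*(386 + 126)/8 = -89/8*512 = -5696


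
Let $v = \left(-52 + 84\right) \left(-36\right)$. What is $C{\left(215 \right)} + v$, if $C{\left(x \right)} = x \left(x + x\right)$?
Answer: $91298$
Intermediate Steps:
$v = -1152$ ($v = 32 \left(-36\right) = -1152$)
$C{\left(x \right)} = 2 x^{2}$ ($C{\left(x \right)} = x 2 x = 2 x^{2}$)
$C{\left(215 \right)} + v = 2 \cdot 215^{2} - 1152 = 2 \cdot 46225 - 1152 = 92450 - 1152 = 91298$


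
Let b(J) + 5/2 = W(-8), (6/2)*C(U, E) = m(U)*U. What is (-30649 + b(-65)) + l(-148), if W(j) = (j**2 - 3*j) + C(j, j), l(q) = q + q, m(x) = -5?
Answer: -185077/6 ≈ -30846.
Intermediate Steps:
l(q) = 2*q
C(U, E) = -5*U/3 (C(U, E) = (-5*U)/3 = -5*U/3)
W(j) = j**2 - 14*j/3 (W(j) = (j**2 - 3*j) - 5*j/3 = j**2 - 14*j/3)
b(J) = 593/6 (b(J) = -5/2 + (1/3)*(-8)*(-14 + 3*(-8)) = -5/2 + (1/3)*(-8)*(-14 - 24) = -5/2 + (1/3)*(-8)*(-38) = -5/2 + 304/3 = 593/6)
(-30649 + b(-65)) + l(-148) = (-30649 + 593/6) + 2*(-148) = -183301/6 - 296 = -185077/6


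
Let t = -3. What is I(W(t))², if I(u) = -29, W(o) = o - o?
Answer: 841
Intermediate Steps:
W(o) = 0
I(W(t))² = (-29)² = 841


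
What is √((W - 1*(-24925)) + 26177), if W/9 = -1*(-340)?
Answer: 3*√6018 ≈ 232.73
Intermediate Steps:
W = 3060 (W = 9*(-1*(-340)) = 9*340 = 3060)
√((W - 1*(-24925)) + 26177) = √((3060 - 1*(-24925)) + 26177) = √((3060 + 24925) + 26177) = √(27985 + 26177) = √54162 = 3*√6018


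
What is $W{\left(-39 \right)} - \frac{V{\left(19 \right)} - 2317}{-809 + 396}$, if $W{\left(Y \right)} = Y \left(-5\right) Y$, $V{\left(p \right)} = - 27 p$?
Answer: $- \frac{3143695}{413} \approx -7611.9$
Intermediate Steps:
$W{\left(Y \right)} = - 5 Y^{2}$ ($W{\left(Y \right)} = - 5 Y Y = - 5 Y^{2}$)
$W{\left(-39 \right)} - \frac{V{\left(19 \right)} - 2317}{-809 + 396} = - 5 \left(-39\right)^{2} - \frac{\left(-27\right) 19 - 2317}{-809 + 396} = \left(-5\right) 1521 - \frac{-513 - 2317}{-413} = -7605 - \left(-2830\right) \left(- \frac{1}{413}\right) = -7605 - \frac{2830}{413} = - \frac{3143695}{413}$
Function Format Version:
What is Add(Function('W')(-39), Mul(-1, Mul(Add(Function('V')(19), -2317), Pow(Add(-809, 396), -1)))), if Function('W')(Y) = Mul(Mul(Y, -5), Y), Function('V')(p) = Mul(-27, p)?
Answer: Rational(-3143695, 413) ≈ -7611.9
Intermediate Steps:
Function('W')(Y) = Mul(-5, Pow(Y, 2)) (Function('W')(Y) = Mul(Mul(-5, Y), Y) = Mul(-5, Pow(Y, 2)))
Add(Function('W')(-39), Mul(-1, Mul(Add(Function('V')(19), -2317), Pow(Add(-809, 396), -1)))) = Add(Mul(-5, Pow(-39, 2)), Mul(-1, Mul(Add(Mul(-27, 19), -2317), Pow(Add(-809, 396), -1)))) = Add(Mul(-5, 1521), Mul(-1, Mul(Add(-513, -2317), Pow(-413, -1)))) = Add(-7605, Mul(-1, Mul(-2830, Rational(-1, 413)))) = Add(-7605, Mul(-1, Rational(2830, 413))) = Add(-7605, Rational(-2830, 413)) = Rational(-3143695, 413)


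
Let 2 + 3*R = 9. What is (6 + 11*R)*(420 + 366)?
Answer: 24890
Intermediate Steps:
R = 7/3 (R = -⅔ + (⅓)*9 = -⅔ + 3 = 7/3 ≈ 2.3333)
(6 + 11*R)*(420 + 366) = (6 + 11*(7/3))*(420 + 366) = (6 + 77/3)*786 = (95/3)*786 = 24890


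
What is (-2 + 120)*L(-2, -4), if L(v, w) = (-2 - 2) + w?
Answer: -944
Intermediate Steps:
L(v, w) = -4 + w
(-2 + 120)*L(-2, -4) = (-2 + 120)*(-4 - 4) = 118*(-8) = -944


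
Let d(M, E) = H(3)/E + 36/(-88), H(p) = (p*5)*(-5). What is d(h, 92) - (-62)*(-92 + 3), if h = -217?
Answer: -5585455/1012 ≈ -5519.2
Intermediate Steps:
H(p) = -25*p (H(p) = (5*p)*(-5) = -25*p)
d(M, E) = -9/22 - 75/E (d(M, E) = (-25*3)/E + 36/(-88) = -75/E + 36*(-1/88) = -75/E - 9/22 = -9/22 - 75/E)
d(h, 92) - (-62)*(-92 + 3) = (-9/22 - 75/92) - (-62)*(-92 + 3) = (-9/22 - 75*1/92) - (-62)*(-89) = (-9/22 - 75/92) - 1*5518 = -1239/1012 - 5518 = -5585455/1012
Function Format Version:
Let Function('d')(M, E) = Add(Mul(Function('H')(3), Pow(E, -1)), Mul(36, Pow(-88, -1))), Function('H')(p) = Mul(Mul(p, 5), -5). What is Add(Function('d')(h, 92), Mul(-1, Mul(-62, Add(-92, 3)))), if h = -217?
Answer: Rational(-5585455, 1012) ≈ -5519.2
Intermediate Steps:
Function('H')(p) = Mul(-25, p) (Function('H')(p) = Mul(Mul(5, p), -5) = Mul(-25, p))
Function('d')(M, E) = Add(Rational(-9, 22), Mul(-75, Pow(E, -1))) (Function('d')(M, E) = Add(Mul(Mul(-25, 3), Pow(E, -1)), Mul(36, Pow(-88, -1))) = Add(Mul(-75, Pow(E, -1)), Mul(36, Rational(-1, 88))) = Add(Mul(-75, Pow(E, -1)), Rational(-9, 22)) = Add(Rational(-9, 22), Mul(-75, Pow(E, -1))))
Add(Function('d')(h, 92), Mul(-1, Mul(-62, Add(-92, 3)))) = Add(Add(Rational(-9, 22), Mul(-75, Pow(92, -1))), Mul(-1, Mul(-62, Add(-92, 3)))) = Add(Add(Rational(-9, 22), Mul(-75, Rational(1, 92))), Mul(-1, Mul(-62, -89))) = Add(Add(Rational(-9, 22), Rational(-75, 92)), Mul(-1, 5518)) = Add(Rational(-1239, 1012), -5518) = Rational(-5585455, 1012)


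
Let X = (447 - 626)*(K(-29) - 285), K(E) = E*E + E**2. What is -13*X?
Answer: 3250819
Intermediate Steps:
K(E) = 2*E**2 (K(E) = E**2 + E**2 = 2*E**2)
X = -250063 (X = (447 - 626)*(2*(-29)**2 - 285) = -179*(2*841 - 285) = -179*(1682 - 285) = -179*1397 = -250063)
-13*X = -13*(-250063) = 3250819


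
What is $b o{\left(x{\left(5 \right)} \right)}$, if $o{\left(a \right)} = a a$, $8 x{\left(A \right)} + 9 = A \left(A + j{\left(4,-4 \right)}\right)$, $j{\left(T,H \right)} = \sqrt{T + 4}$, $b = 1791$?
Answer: $\frac{102087}{8} + 8955 \sqrt{2} \approx 25425.0$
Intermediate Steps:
$j{\left(T,H \right)} = \sqrt{4 + T}$
$x{\left(A \right)} = - \frac{9}{8} + \frac{A \left(A + 2 \sqrt{2}\right)}{8}$ ($x{\left(A \right)} = - \frac{9}{8} + \frac{A \left(A + \sqrt{4 + 4}\right)}{8} = - \frac{9}{8} + \frac{A \left(A + \sqrt{8}\right)}{8} = - \frac{9}{8} + \frac{A \left(A + 2 \sqrt{2}\right)}{8}$)
$o{\left(a \right)} = a^{2}$
$b o{\left(x{\left(5 \right)} \right)} = 1791 \left(- \frac{9}{8} + \frac{5^{2}}{8} + \frac{1}{4} \cdot 5 \sqrt{2}\right)^{2} = 1791 \left(- \frac{9}{8} + \frac{1}{8} \cdot 25 + \frac{5 \sqrt{2}}{4}\right)^{2} = 1791 \left(- \frac{9}{8} + \frac{25}{8} + \frac{5 \sqrt{2}}{4}\right)^{2} = 1791 \left(2 + \frac{5 \sqrt{2}}{4}\right)^{2}$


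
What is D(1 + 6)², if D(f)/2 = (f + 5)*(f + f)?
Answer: 112896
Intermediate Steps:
D(f) = 4*f*(5 + f) (D(f) = 2*((f + 5)*(f + f)) = 2*((5 + f)*(2*f)) = 2*(2*f*(5 + f)) = 4*f*(5 + f))
D(1 + 6)² = (4*(1 + 6)*(5 + (1 + 6)))² = (4*7*(5 + 7))² = (4*7*12)² = 336² = 112896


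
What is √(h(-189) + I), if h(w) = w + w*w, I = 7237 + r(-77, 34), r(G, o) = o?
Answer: √42803 ≈ 206.89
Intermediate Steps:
I = 7271 (I = 7237 + 34 = 7271)
h(w) = w + w²
√(h(-189) + I) = √(-189*(1 - 189) + 7271) = √(-189*(-188) + 7271) = √(35532 + 7271) = √42803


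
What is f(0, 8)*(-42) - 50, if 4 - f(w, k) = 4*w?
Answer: -218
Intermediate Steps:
f(w, k) = 4 - 4*w
f(0, 8)*(-42) - 50 = (4 - 4*0)*(-42) - 50 = (4 + 0)*(-42) - 50 = 4*(-42) - 50 = -168 - 50 = -218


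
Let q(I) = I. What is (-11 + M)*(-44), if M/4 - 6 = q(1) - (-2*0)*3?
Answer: -748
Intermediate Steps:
M = 28 (M = 24 + 4*(1 - (-2*0)*3) = 24 + 4*(1 - 0*3) = 24 + 4*(1 - 1*0) = 24 + 4*(1 + 0) = 24 + 4*1 = 24 + 4 = 28)
(-11 + M)*(-44) = (-11 + 28)*(-44) = 17*(-44) = -748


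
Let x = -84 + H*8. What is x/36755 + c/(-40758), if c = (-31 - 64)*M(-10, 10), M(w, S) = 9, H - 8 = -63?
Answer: 3356111/499353430 ≈ 0.0067209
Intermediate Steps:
H = -55 (H = 8 - 63 = -55)
x = -524 (x = -84 - 55*8 = -84 - 440 = -524)
c = -855 (c = (-31 - 64)*9 = -95*9 = -855)
x/36755 + c/(-40758) = -524/36755 - 855/(-40758) = -524*1/36755 - 855*(-1/40758) = -524/36755 + 285/13586 = 3356111/499353430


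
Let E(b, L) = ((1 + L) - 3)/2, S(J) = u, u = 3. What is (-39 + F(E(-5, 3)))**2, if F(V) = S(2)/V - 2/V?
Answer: 1369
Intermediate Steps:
S(J) = 3
E(b, L) = -1 + L/2 (E(b, L) = (-2 + L)*(1/2) = -1 + L/2)
F(V) = 1/V (F(V) = 3/V - 2/V = 1/V)
(-39 + F(E(-5, 3)))**2 = (-39 + 1/(-1 + (1/2)*3))**2 = (-39 + 1/(-1 + 3/2))**2 = (-39 + 1/(1/2))**2 = (-39 + 2)**2 = (-37)**2 = 1369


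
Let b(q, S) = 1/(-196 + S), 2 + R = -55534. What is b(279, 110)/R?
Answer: 1/4776096 ≈ 2.0938e-7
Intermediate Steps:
R = -55536 (R = -2 - 55534 = -55536)
b(279, 110)/R = 1/((-196 + 110)*(-55536)) = -1/55536/(-86) = -1/86*(-1/55536) = 1/4776096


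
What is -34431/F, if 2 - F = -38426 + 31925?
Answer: -34431/6503 ≈ -5.2946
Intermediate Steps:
F = 6503 (F = 2 - (-38426 + 31925) = 2 - 1*(-6501) = 2 + 6501 = 6503)
-34431/F = -34431/6503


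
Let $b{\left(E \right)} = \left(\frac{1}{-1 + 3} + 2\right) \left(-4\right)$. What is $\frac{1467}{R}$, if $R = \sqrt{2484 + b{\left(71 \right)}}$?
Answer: $\frac{1467 \sqrt{2474}}{2474} \approx 29.494$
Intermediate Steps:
$b{\left(E \right)} = -10$ ($b{\left(E \right)} = \left(\frac{1}{2} + 2\right) \left(-4\right) = \frac{5}{2} \left(-4\right) = -10$)
$R = \sqrt{2474}$ ($R = \sqrt{2484 - 10} = \sqrt{2474} \approx 49.739$)
$\frac{1467}{R} = \frac{1467}{\sqrt{2474}} = 1467 \frac{\sqrt{2474}}{2474} = \frac{1467 \sqrt{2474}}{2474}$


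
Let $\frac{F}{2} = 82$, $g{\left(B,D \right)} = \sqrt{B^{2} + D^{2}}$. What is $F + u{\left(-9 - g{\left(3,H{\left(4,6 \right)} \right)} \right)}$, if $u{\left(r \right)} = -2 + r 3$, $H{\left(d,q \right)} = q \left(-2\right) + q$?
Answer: $135 - 9 \sqrt{5} \approx 114.88$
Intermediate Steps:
$H{\left(d,q \right)} = - q$ ($H{\left(d,q \right)} = - 2 q + q = - q$)
$F = 164$ ($F = 2 \cdot 82 = 164$)
$u{\left(r \right)} = -2 + 3 r$
$F + u{\left(-9 - g{\left(3,H{\left(4,6 \right)} \right)} \right)} = 164 + \left(-2 + 3 \left(-9 - \sqrt{3^{2} + \left(\left(-1\right) 6\right)^{2}}\right)\right) = 164 + \left(-2 + 3 \left(-9 - \sqrt{9 + \left(-6\right)^{2}}\right)\right) = 164 + \left(-2 + 3 \left(-9 - \sqrt{9 + 36}\right)\right) = 164 + \left(-2 + 3 \left(-9 - \sqrt{45}\right)\right) = 164 + \left(-2 + 3 \left(-9 - 3 \sqrt{5}\right)\right) = 164 - \left(29 + 9 \sqrt{5}\right) = 135 - 9 \sqrt{5}$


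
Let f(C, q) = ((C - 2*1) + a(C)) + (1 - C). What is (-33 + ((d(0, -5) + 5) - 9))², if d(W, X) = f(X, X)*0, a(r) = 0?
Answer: 1369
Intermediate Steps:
f(C, q) = -1 (f(C, q) = ((C - 2*1) + 0) + (1 - C) = ((C - 2) + 0) + (1 - C) = ((-2 + C) + 0) + (1 - C) = (-2 + C) + (1 - C) = -1)
d(W, X) = 0 (d(W, X) = -1*0 = 0)
(-33 + ((d(0, -5) + 5) - 9))² = (-33 + ((0 + 5) - 9))² = (-33 + (5 - 9))² = (-33 - 4)² = (-37)² = 1369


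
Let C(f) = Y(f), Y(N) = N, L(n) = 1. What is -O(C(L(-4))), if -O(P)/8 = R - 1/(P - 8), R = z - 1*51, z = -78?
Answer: -7216/7 ≈ -1030.9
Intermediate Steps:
C(f) = f
R = -129 (R = -78 - 1*51 = -78 - 51 = -129)
O(P) = 1032 + 8/(-8 + P) (O(P) = -8*(-129 - 1/(P - 8)) = -8*(-129 - 1/(-8 + P)) = 1032 + 8/(-8 + P))
-O(C(L(-4))) = -8*(-1031 + 129*1)/(-8 + 1) = -8*(-1031 + 129)/(-7) = -8*(-1)*(-902)/7 = -1*7216/7 = -7216/7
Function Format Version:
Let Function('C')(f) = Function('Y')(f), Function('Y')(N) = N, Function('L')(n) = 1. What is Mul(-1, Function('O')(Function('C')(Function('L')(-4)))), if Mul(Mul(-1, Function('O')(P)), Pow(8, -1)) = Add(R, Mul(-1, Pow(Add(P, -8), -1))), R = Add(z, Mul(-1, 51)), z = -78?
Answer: Rational(-7216, 7) ≈ -1030.9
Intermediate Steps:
Function('C')(f) = f
R = -129 (R = Add(-78, Mul(-1, 51)) = Add(-78, -51) = -129)
Function('O')(P) = Add(1032, Mul(8, Pow(Add(-8, P), -1))) (Function('O')(P) = Mul(-8, Add(-129, Mul(-1, Pow(Add(P, -8), -1)))) = Mul(-8, Add(-129, Mul(-1, Pow(Add(-8, P), -1)))) = Add(1032, Mul(8, Pow(Add(-8, P), -1))))
Mul(-1, Function('O')(Function('C')(Function('L')(-4)))) = Mul(-1, Mul(8, Pow(Add(-8, 1), -1), Add(-1031, Mul(129, 1)))) = Mul(-1, Mul(8, Pow(-7, -1), Add(-1031, 129))) = Mul(-1, Mul(8, Rational(-1, 7), -902)) = Mul(-1, Rational(7216, 7)) = Rational(-7216, 7)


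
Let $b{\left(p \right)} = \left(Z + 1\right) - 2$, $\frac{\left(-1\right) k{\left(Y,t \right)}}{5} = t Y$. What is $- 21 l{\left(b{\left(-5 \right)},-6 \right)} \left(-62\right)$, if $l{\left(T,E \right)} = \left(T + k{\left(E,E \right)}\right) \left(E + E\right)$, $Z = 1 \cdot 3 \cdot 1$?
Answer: $2781072$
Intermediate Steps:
$Z = 3$ ($Z = 3 \cdot 1 = 3$)
$k{\left(Y,t \right)} = - 5 Y t$ ($k{\left(Y,t \right)} = - 5 t Y = - 5 Y t$)
$b{\left(p \right)} = 2$ ($b{\left(p \right)} = \left(3 + 1\right) - 2 = 4 - 2 = 2$)
$l{\left(T,E \right)} = 2 E \left(T - 5 E^{2}\right)$ ($l{\left(T,E \right)} = \left(T - 5 E E\right) \left(E + E\right) = \left(T - 5 E^{2}\right) 2 E = 2 E \left(T - 5 E^{2}\right)$)
$- 21 l{\left(b{\left(-5 \right)},-6 \right)} \left(-62\right) = - 21 \cdot 2 \left(-6\right) \left(2 - 5 \left(-6\right)^{2}\right) \left(-62\right) = - 21 \cdot 2 \left(-6\right) \left(2 - 180\right) \left(-62\right) = - 21 \cdot 2 \left(-6\right) \left(-178\right) \left(-62\right) = \left(-21\right) 2136 \left(-62\right) = \left(-44856\right) \left(-62\right) = 2781072$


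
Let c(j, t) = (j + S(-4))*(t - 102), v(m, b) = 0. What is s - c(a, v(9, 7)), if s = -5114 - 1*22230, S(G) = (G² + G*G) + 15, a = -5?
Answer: -23060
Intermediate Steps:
S(G) = 15 + 2*G² (S(G) = (G² + G²) + 15 = 2*G² + 15 = 15 + 2*G²)
c(j, t) = (-102 + t)*(47 + j) (c(j, t) = (j + (15 + 2*(-4)²))*(t - 102) = (j + (15 + 2*16))*(-102 + t) = (j + (15 + 32))*(-102 + t) = (j + 47)*(-102 + t) = (47 + j)*(-102 + t) = (-102 + t)*(47 + j))
s = -27344 (s = -5114 - 22230 = -27344)
s - c(a, v(9, 7)) = -27344 - (-4794 - 102*(-5) + 47*0 - 5*0) = -27344 - (-4794 + 510 + 0 + 0) = -27344 - 1*(-4284) = -27344 + 4284 = -23060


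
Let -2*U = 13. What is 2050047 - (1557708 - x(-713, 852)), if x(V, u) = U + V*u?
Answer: -230287/2 ≈ -1.1514e+5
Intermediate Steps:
U = -13/2 (U = -½*13 = -13/2 ≈ -6.5000)
x(V, u) = -13/2 + V*u
2050047 - (1557708 - x(-713, 852)) = 2050047 - (1557708 - (-13/2 - 713*852)) = 2050047 - (1557708 - (-13/2 - 607476)) = 2050047 - (1557708 - 1*(-1214965/2)) = 2050047 - (1557708 + 1214965/2) = 2050047 - 1*4330381/2 = 2050047 - 4330381/2 = -230287/2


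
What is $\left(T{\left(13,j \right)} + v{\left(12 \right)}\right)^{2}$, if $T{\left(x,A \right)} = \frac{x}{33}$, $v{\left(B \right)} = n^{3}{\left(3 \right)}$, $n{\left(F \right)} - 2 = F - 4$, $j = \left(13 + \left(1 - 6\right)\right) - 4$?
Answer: $\frac{2116}{1089} \approx 1.9431$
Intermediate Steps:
$j = 4$ ($j = \left(13 + \left(1 - 6\right)\right) - 4 = \left(13 - 5\right) - 4 = 8 - 4 = 4$)
$n{\left(F \right)} = -2 + F$ ($n{\left(F \right)} = 2 + \left(F - 4\right) = 2 + \left(-4 + F\right) = -2 + F$)
$v{\left(B \right)} = 1$ ($v{\left(B \right)} = \left(-2 + 3\right)^{3} = 1^{3} = 1$)
$T{\left(x,A \right)} = \frac{x}{33}$ ($T{\left(x,A \right)} = x \frac{1}{33} = \frac{x}{33}$)
$\left(T{\left(13,j \right)} + v{\left(12 \right)}\right)^{2} = \left(\frac{1}{33} \cdot 13 + 1\right)^{2} = \left(\frac{13}{33} + 1\right)^{2} = \left(\frac{46}{33}\right)^{2} = \frac{2116}{1089}$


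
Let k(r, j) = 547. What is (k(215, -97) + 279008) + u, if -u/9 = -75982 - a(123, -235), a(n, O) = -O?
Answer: 965508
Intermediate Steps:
u = 685953 (u = -9*(-75982 - (-1)*(-235)) = -9*(-75982 - 1*235) = -9*(-75982 - 235) = -9*(-76217) = 685953)
(k(215, -97) + 279008) + u = (547 + 279008) + 685953 = 279555 + 685953 = 965508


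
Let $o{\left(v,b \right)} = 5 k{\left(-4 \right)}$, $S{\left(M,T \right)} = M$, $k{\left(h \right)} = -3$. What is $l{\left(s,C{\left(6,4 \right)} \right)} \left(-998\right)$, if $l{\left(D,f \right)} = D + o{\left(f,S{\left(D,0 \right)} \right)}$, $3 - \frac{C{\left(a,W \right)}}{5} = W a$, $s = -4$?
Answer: $18962$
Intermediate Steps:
$C{\left(a,W \right)} = 15 - 5 W a$
$o{\left(v,b \right)} = -15$ ($o{\left(v,b \right)} = 5 \left(-3\right) = -15$)
$l{\left(D,f \right)} = -15 + D$ ($l{\left(D,f \right)} = D - 15 = -15 + D$)
$l{\left(s,C{\left(6,4 \right)} \right)} \left(-998\right) = \left(-15 - 4\right) \left(-998\right) = \left(-19\right) \left(-998\right) = 18962$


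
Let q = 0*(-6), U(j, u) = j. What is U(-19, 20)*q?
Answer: 0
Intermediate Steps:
q = 0
U(-19, 20)*q = -19*0 = 0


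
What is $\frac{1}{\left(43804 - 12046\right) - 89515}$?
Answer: $- \frac{1}{57757} \approx -1.7314 \cdot 10^{-5}$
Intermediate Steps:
$\frac{1}{\left(43804 - 12046\right) - 89515} = \frac{1}{31758 - 89515} = \frac{1}{-57757} = - \frac{1}{57757}$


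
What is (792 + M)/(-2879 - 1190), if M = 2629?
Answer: -3421/4069 ≈ -0.84075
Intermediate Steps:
(792 + M)/(-2879 - 1190) = (792 + 2629)/(-2879 - 1190) = 3421/(-4069) = 3421*(-1/4069) = -3421/4069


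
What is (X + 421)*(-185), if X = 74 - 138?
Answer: -66045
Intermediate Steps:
X = -64
(X + 421)*(-185) = (-64 + 421)*(-185) = 357*(-185) = -66045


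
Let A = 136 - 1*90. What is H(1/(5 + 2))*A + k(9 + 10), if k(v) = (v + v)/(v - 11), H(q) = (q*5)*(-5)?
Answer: -4467/28 ≈ -159.54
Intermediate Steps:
H(q) = -25*q (H(q) = (5*q)*(-5) = -25*q)
k(v) = 2*v/(-11 + v) (k(v) = (2*v)/(-11 + v) = 2*v/(-11 + v))
A = 46 (A = 136 - 90 = 46)
H(1/(5 + 2))*A + k(9 + 10) = -25/(5 + 2)*46 + 2*(9 + 10)/(-11 + (9 + 10)) = -25/7*46 + 2*19/(-11 + 19) = -25*⅐*46 + 2*19/8 = -25/7*46 + 2*19*(⅛) = -1150/7 + 19/4 = -4467/28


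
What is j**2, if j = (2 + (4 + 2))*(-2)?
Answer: 256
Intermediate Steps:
j = -16 (j = (2 + 6)*(-2) = 8*(-2) = -16)
j**2 = (-16)**2 = 256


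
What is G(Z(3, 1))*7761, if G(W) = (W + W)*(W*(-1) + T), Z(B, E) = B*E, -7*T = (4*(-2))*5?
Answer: 884754/7 ≈ 1.2639e+5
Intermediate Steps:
T = 40/7 (T = -4*(-2)*5/7 = -(-8)*5/7 = -1/7*(-40) = 40/7 ≈ 5.7143)
G(W) = 2*W*(40/7 - W) (G(W) = (W + W)*(W*(-1) + 40/7) = (2*W)*(-W + 40/7) = (2*W)*(40/7 - W) = 2*W*(40/7 - W))
G(Z(3, 1))*7761 = (2*(3*1)*(40 - 21)/7)*7761 = ((2/7)*3*(40 - 7*3))*7761 = ((2/7)*3*(40 - 21))*7761 = ((2/7)*3*19)*7761 = (114/7)*7761 = 884754/7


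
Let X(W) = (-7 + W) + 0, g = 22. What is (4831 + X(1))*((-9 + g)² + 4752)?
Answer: 23743825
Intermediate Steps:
X(W) = -7 + W
(4831 + X(1))*((-9 + g)² + 4752) = (4831 + (-7 + 1))*((-9 + 22)² + 4752) = (4831 - 6)*(13² + 4752) = 4825*(169 + 4752) = 4825*4921 = 23743825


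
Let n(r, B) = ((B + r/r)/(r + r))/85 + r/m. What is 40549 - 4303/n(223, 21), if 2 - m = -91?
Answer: 163855292467/4227988 ≈ 38755.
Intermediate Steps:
m = 93 (m = 2 - 1*(-91) = 2 + 91 = 93)
n(r, B) = r/93 + (1 + B)/(170*r) (n(r, B) = ((B + r/r)/(r + r))/85 + r/93 = ((B + 1)/((2*r)))*(1/85) + r*(1/93) = ((1 + B)*(1/(2*r)))*(1/85) + r/93 = ((1 + B)/(2*r))*(1/85) + r/93 = (1 + B)/(170*r) + r/93 = r/93 + (1 + B)/(170*r))
40549 - 4303/n(223, 21) = 40549 - 4303*3525630/(93 + 93*21 + 170*223²) = 40549 - 4303*3525630/(93 + 1953 + 170*49729) = 40549 - 4303*3525630/(93 + 1953 + 8453930) = 40549 - 4303/((1/15810)*(1/223)*8455976) = 40549 - 4303/4227988/1762815 = 40549 - 4303*1762815/4227988 = 40549 - 7585392945/4227988 = 163855292467/4227988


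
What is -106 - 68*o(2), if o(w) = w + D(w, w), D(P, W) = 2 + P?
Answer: -514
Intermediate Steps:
o(w) = 2 + 2*w (o(w) = w + (2 + w) = 2 + 2*w)
-106 - 68*o(2) = -106 - 68*(2 + 2*2) = -106 - 68*(2 + 4) = -106 - 68*6 = -106 - 408 = -514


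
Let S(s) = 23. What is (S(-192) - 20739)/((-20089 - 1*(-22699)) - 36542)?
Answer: 5179/8483 ≈ 0.61052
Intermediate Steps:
(S(-192) - 20739)/((-20089 - 1*(-22699)) - 36542) = (23 - 20739)/((-20089 - 1*(-22699)) - 36542) = -20716/((-20089 + 22699) - 36542) = -20716/(2610 - 36542) = -20716/(-33932) = -20716*(-1/33932) = 5179/8483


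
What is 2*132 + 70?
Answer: 334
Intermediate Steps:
2*132 + 70 = 264 + 70 = 334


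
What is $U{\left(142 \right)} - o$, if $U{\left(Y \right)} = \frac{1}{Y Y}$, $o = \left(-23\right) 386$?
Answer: $\frac{179015993}{20164} \approx 8878.0$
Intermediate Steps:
$o = -8878$
$U{\left(Y \right)} = \frac{1}{Y^{2}}$
$U{\left(142 \right)} - o = \frac{1}{20164} - -8878 = \frac{1}{20164} + 8878 = \frac{179015993}{20164}$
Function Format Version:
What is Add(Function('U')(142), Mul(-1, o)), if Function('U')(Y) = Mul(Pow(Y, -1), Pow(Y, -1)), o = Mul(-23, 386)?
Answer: Rational(179015993, 20164) ≈ 8878.0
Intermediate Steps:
o = -8878
Function('U')(Y) = Pow(Y, -2)
Add(Function('U')(142), Mul(-1, o)) = Add(Pow(142, -2), Mul(-1, -8878)) = Add(Rational(1, 20164), 8878) = Rational(179015993, 20164)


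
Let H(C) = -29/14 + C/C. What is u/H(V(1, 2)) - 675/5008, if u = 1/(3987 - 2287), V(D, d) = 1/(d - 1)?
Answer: -4320653/31926000 ≈ -0.13533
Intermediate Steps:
V(D, d) = 1/(-1 + d)
H(C) = -15/14 (H(C) = -29*1/14 + 1 = -29/14 + 1 = -15/14)
u = 1/1700 ≈ 0.00058824
u/H(V(1, 2)) - 675/5008 = 1/(1700*(-15/14)) - 675/5008 = (1/1700)*(-14/15) - 675*1/5008 = -7/12750 - 675/5008 = -4320653/31926000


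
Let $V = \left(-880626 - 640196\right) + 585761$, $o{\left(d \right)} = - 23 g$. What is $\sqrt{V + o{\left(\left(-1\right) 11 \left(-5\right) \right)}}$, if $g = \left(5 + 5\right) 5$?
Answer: $i \sqrt{936211} \approx 967.58 i$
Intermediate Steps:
$g = 50$ ($g = 10 \cdot 5 = 50$)
$o{\left(d \right)} = -1150$ ($o{\left(d \right)} = \left(-23\right) 50 = -1150$)
$V = -935061$ ($V = -1520822 + 585761 = -935061$)
$\sqrt{V + o{\left(\left(-1\right) 11 \left(-5\right) \right)}} = \sqrt{-935061 - 1150} = \sqrt{-936211} = i \sqrt{936211}$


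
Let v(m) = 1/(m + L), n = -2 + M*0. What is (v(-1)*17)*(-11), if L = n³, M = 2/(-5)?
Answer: 187/9 ≈ 20.778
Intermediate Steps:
M = -⅖ (M = 2*(-⅕) = -⅖ ≈ -0.40000)
n = -2 (n = -2 - ⅖*0 = -2 + 0 = -2)
L = -8 (L = (-2)³ = -8)
v(m) = 1/(-8 + m) (v(m) = 1/(m - 8) = 1/(-8 + m))
(v(-1)*17)*(-11) = (17/(-8 - 1))*(-11) = (17/(-9))*(-11) = -⅑*17*(-11) = -17/9*(-11) = 187/9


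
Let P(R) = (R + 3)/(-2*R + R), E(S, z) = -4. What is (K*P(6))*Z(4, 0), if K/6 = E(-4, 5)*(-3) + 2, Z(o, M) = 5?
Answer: -630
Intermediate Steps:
P(R) = -(3 + R)/R (P(R) = (3 + R)/((-R)) = (3 + R)*(-1/R) = -(3 + R)/R)
K = 84 (K = 6*(-4*(-3) + 2) = 6*(12 + 2) = 6*14 = 84)
(K*P(6))*Z(4, 0) = (84*((-3 - 1*6)/6))*5 = (84*((-3 - 6)/6))*5 = (84*((⅙)*(-9)))*5 = (84*(-3/2))*5 = -126*5 = -630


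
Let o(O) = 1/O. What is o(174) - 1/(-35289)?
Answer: 11821/2046762 ≈ 0.0057755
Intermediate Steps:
o(174) - 1/(-35289) = 1/174 - 1/(-35289) = 1/174 - 1*(-1/35289) = 1/174 + 1/35289 = 11821/2046762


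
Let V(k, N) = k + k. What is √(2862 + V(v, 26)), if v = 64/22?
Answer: √347006/11 ≈ 53.552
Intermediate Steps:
v = 32/11 (v = 64*(1/22) = 32/11 ≈ 2.9091)
V(k, N) = 2*k
√(2862 + V(v, 26)) = √(2862 + 2*(32/11)) = √(2862 + 64/11) = √(31546/11) = √347006/11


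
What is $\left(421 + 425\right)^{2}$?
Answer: $715716$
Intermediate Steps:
$\left(421 + 425\right)^{2} = 846^{2} = 715716$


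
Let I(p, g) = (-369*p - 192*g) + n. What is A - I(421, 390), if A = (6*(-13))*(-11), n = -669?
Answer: 231756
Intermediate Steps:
A = 858 (A = -78*(-11) = 858)
I(p, g) = -669 - 369*p - 192*g (I(p, g) = (-369*p - 192*g) - 669 = -669 - 369*p - 192*g)
A - I(421, 390) = 858 - (-669 - 369*421 - 192*390) = 858 - (-669 - 155349 - 74880) = 858 - 1*(-230898) = 858 + 230898 = 231756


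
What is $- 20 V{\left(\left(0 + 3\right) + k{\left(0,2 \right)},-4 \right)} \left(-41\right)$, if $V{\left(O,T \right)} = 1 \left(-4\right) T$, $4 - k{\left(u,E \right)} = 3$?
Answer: $13120$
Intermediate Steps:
$k{\left(u,E \right)} = 1$ ($k{\left(u,E \right)} = 4 - 3 = 1$)
$V{\left(O,T \right)} = - 4 T$
$- 20 V{\left(\left(0 + 3\right) + k{\left(0,2 \right)},-4 \right)} \left(-41\right) = - 20 \left(\left(-4\right) \left(-4\right)\right) \left(-41\right) = \left(-20\right) 16 \left(-41\right) = \left(-320\right) \left(-41\right) = 13120$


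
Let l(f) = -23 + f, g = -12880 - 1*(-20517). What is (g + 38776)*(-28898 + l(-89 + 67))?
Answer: -1343331459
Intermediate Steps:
g = 7637 (g = -12880 + 20517 = 7637)
(g + 38776)*(-28898 + l(-89 + 67)) = (7637 + 38776)*(-28898 + (-23 + (-89 + 67))) = 46413*(-28898 + (-23 - 22)) = 46413*(-28898 - 45) = 46413*(-28943) = -1343331459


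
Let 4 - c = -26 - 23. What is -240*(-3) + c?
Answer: 773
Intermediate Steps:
c = 53 (c = 4 - (-26 - 23) = 4 - 1*(-49) = 4 + 49 = 53)
-240*(-3) + c = -240*(-3) + 53 = -20*(-36) + 53 = 720 + 53 = 773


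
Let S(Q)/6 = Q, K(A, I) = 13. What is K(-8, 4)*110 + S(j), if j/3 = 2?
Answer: 1466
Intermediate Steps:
j = 6 (j = 3*2 = 6)
S(Q) = 6*Q
K(-8, 4)*110 + S(j) = 13*110 + 6*6 = 1430 + 36 = 1466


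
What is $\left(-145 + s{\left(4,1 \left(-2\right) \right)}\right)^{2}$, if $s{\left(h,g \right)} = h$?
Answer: $19881$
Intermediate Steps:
$\left(-145 + s{\left(4,1 \left(-2\right) \right)}\right)^{2} = \left(-145 + 4\right)^{2} = \left(-141\right)^{2} = 19881$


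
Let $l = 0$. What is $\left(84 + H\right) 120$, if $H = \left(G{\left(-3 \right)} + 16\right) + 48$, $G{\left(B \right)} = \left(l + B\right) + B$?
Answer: $17040$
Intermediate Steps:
$G{\left(B \right)} = 2 B$ ($G{\left(B \right)} = \left(0 + B\right) + B = B + B = 2 B$)
$H = 58$ ($H = \left(2 \left(-3\right) + 16\right) + 48 = \left(-6 + 16\right) + 48 = 10 + 48 = 58$)
$\left(84 + H\right) 120 = \left(84 + 58\right) 120 = 142 \cdot 120 = 17040$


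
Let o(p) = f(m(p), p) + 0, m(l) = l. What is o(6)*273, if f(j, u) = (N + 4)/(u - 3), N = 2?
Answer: 546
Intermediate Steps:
f(j, u) = 6/(-3 + u) (f(j, u) = (2 + 4)/(u - 3) = 6/(-3 + u))
o(p) = 6/(-3 + p) (o(p) = 6/(-3 + p) + 0 = 6/(-3 + p))
o(6)*273 = (6/(-3 + 6))*273 = (6/3)*273 = (6*(1/3))*273 = 2*273 = 546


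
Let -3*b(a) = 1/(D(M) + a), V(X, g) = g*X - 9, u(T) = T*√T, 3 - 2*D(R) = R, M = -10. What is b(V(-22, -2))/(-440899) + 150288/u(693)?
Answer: 2/109783851 + 50096*√77/53361 ≈ 8.2381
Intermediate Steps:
D(R) = 3/2 - R/2
u(T) = T^(3/2)
V(X, g) = -9 + X*g (V(X, g) = X*g - 9 = -9 + X*g)
b(a) = -1/(3*(13/2 + a)) (b(a) = -1/(3*((3/2 - ½*(-10)) + a)) = -1/(3*((3/2 + 5) + a)) = -1/(3*(13/2 + a)))
b(V(-22, -2))/(-440899) + 150288/u(693) = -2/(39 + 6*(-9 - 22*(-2)))/(-440899) + 150288/(693^(3/2)) = -2/(39 + 6*(-9 + 44))*(-1/440899) + 150288/((2079*√77)) = -2/(39 + 6*35)*(-1/440899) + 150288*(√77/160083) = -2/(39 + 210)*(-1/440899) + 50096*√77/53361 = -2/249*(-1/440899) + 50096*√77/53361 = 2/109783851 + 50096*√77/53361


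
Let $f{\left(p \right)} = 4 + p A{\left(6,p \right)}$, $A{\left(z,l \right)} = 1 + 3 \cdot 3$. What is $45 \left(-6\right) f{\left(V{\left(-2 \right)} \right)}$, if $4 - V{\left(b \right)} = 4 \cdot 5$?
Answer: $42120$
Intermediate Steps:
$V{\left(b \right)} = -16$ ($V{\left(b \right)} = 4 - 4 \cdot 5 = 4 - 20 = -16$)
$A{\left(z,l \right)} = 10$ ($A{\left(z,l \right)} = 1 + 9 = 10$)
$f{\left(p \right)} = 4 + 10 p$ ($f{\left(p \right)} = 4 + p 10 = 4 + 10 p$)
$45 \left(-6\right) f{\left(V{\left(-2 \right)} \right)} = 45 \left(-6\right) \left(4 + 10 \left(-16\right)\right) = - 270 \left(4 - 160\right) = \left(-270\right) \left(-156\right) = 42120$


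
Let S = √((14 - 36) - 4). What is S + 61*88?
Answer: 5368 + I*√26 ≈ 5368.0 + 5.099*I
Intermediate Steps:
S = I*√26 (S = √(-22 - 4) = √(-26) = I*√26 ≈ 5.099*I)
S + 61*88 = I*√26 + 61*88 = I*√26 + 5368 = 5368 + I*√26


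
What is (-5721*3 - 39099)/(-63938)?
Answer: 28131/31969 ≈ 0.87995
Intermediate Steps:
(-5721*3 - 39099)/(-63938) = (-17163 - 39099)*(-1/63938) = -56262*(-1/63938) = 28131/31969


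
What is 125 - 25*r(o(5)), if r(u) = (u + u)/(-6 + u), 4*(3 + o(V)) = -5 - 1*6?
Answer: 4725/47 ≈ 100.53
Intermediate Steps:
o(V) = -23/4 (o(V) = -3 + (-5 - 1*6)/4 = -3 + (-5 - 6)/4 = -3 + (1/4)*(-11) = -3 - 11/4 = -23/4)
r(u) = 2*u/(-6 + u) (r(u) = (2*u)/(-6 + u) = 2*u/(-6 + u))
125 - 25*r(o(5)) = 125 - 50*(-23)/(4*(-6 - 23/4)) = 125 - 50*(-23)/(4*(-47/4)) = 125 - 50*(-23)*(-4)/(4*47) = 125 - 25*46/47 = 125 - 1150/47 = 4725/47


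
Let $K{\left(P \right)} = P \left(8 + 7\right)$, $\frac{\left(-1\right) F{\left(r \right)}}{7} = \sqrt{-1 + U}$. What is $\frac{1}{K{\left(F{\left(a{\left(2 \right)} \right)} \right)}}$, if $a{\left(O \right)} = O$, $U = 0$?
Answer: $\frac{i}{105} \approx 0.0095238 i$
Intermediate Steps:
$F{\left(r \right)} = - 7 i$ ($F{\left(r \right)} = - 7 \sqrt{-1 + 0} = - 7 \sqrt{-1} = - 7 i$)
$K{\left(P \right)} = 15 P$ ($K{\left(P \right)} = P 15 = 15 P$)
$\frac{1}{K{\left(F{\left(a{\left(2 \right)} \right)} \right)}} = \frac{1}{15 \left(- 7 i\right)} = \frac{1}{\left(-105\right) i} = \frac{i}{105}$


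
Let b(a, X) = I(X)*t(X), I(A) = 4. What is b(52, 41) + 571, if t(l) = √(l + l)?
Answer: 571 + 4*√82 ≈ 607.22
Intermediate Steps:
t(l) = √2*√l (t(l) = √(2*l) = √2*√l)
b(a, X) = 4*√2*√X (b(a, X) = 4*(√2*√X) = 4*√2*√X)
b(52, 41) + 571 = 4*√2*√41 + 571 = 4*√82 + 571 = 571 + 4*√82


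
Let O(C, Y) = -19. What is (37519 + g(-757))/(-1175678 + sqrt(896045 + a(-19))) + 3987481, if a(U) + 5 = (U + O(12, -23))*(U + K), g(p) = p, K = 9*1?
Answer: 196841693728768691/49364923688 - 18381*sqrt(224105)/345554465816 ≈ 3.9875e+6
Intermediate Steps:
K = 9
a(U) = -5 + (-19 + U)*(9 + U) (a(U) = -5 + (U - 19)*(U + 9) = -5 + (-19 + U)*(9 + U))
(37519 + g(-757))/(-1175678 + sqrt(896045 + a(-19))) + 3987481 = (37519 - 757)/(-1175678 + sqrt(896045 + (-176 + (-19)**2 - 10*(-19)))) + 3987481 = 36762/(-1175678 + sqrt(896045 + (-176 + 361 + 190))) + 3987481 = 36762/(-1175678 + sqrt(896045 + 375)) + 3987481 = 36762/(-1175678 + sqrt(896420)) + 3987481 = 36762/(-1175678 + 2*sqrt(224105)) + 3987481 = 3987481 + 36762/(-1175678 + 2*sqrt(224105))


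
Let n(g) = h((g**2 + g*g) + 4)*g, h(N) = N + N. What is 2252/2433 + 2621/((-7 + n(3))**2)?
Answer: 41564393/38015625 ≈ 1.0933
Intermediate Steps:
h(N) = 2*N
n(g) = g*(8 + 4*g**2) (n(g) = (2*((g**2 + g*g) + 4))*g = (2*((g**2 + g**2) + 4))*g = (2*(2*g**2 + 4))*g = (2*(4 + 2*g**2))*g = (8 + 4*g**2)*g = g*(8 + 4*g**2))
2252/2433 + 2621/((-7 + n(3))**2) = 2252/2433 + 2621/((-7 + 4*3*(2 + 3**2))**2) = 2252*(1/2433) + 2621/((-7 + 4*3*(2 + 9))**2) = 2252/2433 + 2621/((-7 + 4*3*11)**2) = 2252/2433 + 2621/((-7 + 132)**2) = 2252/2433 + 2621/(125**2) = 2252/2433 + 2621/15625 = 41564393/38015625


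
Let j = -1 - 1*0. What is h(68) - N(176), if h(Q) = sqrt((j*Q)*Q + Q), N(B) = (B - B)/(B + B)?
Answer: 2*I*sqrt(1139) ≈ 67.498*I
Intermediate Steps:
j = -1 (j = -1 + 0 = -1)
N(B) = 0 (N(B) = 0/((2*B)) = 0*(1/(2*B)) = 0)
h(Q) = sqrt(Q - Q**2) (h(Q) = sqrt((-Q)*Q + Q) = sqrt(-Q**2 + Q) = sqrt(Q - Q**2))
h(68) - N(176) = sqrt(68*(1 - 1*68)) - 1*0 = sqrt(68*(1 - 68)) + 0 = sqrt(68*(-67)) + 0 = sqrt(-4556) + 0 = 2*I*sqrt(1139) + 0 = 2*I*sqrt(1139)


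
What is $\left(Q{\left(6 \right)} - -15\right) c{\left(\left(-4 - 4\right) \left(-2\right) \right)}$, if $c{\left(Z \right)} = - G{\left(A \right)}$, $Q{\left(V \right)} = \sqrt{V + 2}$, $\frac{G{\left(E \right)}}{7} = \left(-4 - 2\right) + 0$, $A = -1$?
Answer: $630 + 84 \sqrt{2} \approx 748.79$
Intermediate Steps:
$G{\left(E \right)} = -42$ ($G{\left(E \right)} = 7 \left(\left(-4 - 2\right) + 0\right) = 7 \left(-6 + 0\right) = 7 \left(-6\right) = -42$)
$Q{\left(V \right)} = \sqrt{2 + V}$
$c{\left(Z \right)} = 42$ ($c{\left(Z \right)} = \left(-1\right) \left(-42\right) = 42$)
$\left(Q{\left(6 \right)} - -15\right) c{\left(\left(-4 - 4\right) \left(-2\right) \right)} = \left(\sqrt{2 + 6} - -15\right) 42 = \left(\sqrt{8} + 15\right) 42 = \left(2 \sqrt{2} + 15\right) 42 = \left(15 + 2 \sqrt{2}\right) 42 = 630 + 84 \sqrt{2}$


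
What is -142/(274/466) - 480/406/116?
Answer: -194785502/806519 ≈ -241.51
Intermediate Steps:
-142/(274/466) - 480/406/116 = -142/(274*(1/466)) - 480*1/406*(1/116) = -142/137/233 - 240/203*1/116 = -142*233/137 - 60/5887 = -33086/137 - 60/5887 = -194785502/806519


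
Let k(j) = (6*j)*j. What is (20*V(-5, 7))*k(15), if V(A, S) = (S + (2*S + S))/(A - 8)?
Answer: -756000/13 ≈ -58154.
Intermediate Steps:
V(A, S) = 4*S/(-8 + A) (V(A, S) = (S + 3*S)/(-8 + A) = (4*S)/(-8 + A) = 4*S/(-8 + A))
k(j) = 6*j²
(20*V(-5, 7))*k(15) = (20*(4*7/(-8 - 5)))*(6*15²) = (20*(4*7/(-13)))*(6*225) = (20*(4*7*(-1/13)))*1350 = (20*(-28/13))*1350 = -560/13*1350 = -756000/13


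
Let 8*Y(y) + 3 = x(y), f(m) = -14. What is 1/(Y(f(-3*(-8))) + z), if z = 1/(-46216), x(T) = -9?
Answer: -46216/69325 ≈ -0.66666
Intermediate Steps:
Y(y) = -3/2 (Y(y) = -3/8 + (⅛)*(-9) = -3/8 - 9/8 = -3/2)
z = -1/46216 ≈ -2.1638e-5
1/(Y(f(-3*(-8))) + z) = 1/(-3/2 - 1/46216) = 1/(-69325/46216) = -46216/69325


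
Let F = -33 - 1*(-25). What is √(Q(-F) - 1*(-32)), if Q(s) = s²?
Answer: 4*√6 ≈ 9.7980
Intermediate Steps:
F = -8 (F = -33 + 25 = -8)
√(Q(-F) - 1*(-32)) = √((-1*(-8))² - 1*(-32)) = √(8² + 32) = √(64 + 32) = √96 = 4*√6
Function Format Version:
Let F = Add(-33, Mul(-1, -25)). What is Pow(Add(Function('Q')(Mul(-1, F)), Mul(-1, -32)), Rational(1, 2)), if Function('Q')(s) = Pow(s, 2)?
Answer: Mul(4, Pow(6, Rational(1, 2))) ≈ 9.7980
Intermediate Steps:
F = -8 (F = Add(-33, 25) = -8)
Pow(Add(Function('Q')(Mul(-1, F)), Mul(-1, -32)), Rational(1, 2)) = Pow(Add(Pow(Mul(-1, -8), 2), Mul(-1, -32)), Rational(1, 2)) = Pow(Add(Pow(8, 2), 32), Rational(1, 2)) = Pow(Add(64, 32), Rational(1, 2)) = Pow(96, Rational(1, 2)) = Mul(4, Pow(6, Rational(1, 2)))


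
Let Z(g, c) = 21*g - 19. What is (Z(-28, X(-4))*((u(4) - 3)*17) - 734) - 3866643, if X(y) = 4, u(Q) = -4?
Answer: -3795144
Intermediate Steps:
Z(g, c) = -19 + 21*g
(Z(-28, X(-4))*((u(4) - 3)*17) - 734) - 3866643 = ((-19 + 21*(-28))*((-4 - 3)*17) - 734) - 3866643 = ((-19 - 588)*(-7*17) - 734) - 3866643 = (-607*(-119) - 734) - 3866643 = (72233 - 734) - 3866643 = 71499 - 3866643 = -3795144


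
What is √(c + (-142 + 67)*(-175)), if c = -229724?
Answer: I*√216599 ≈ 465.4*I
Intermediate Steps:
√(c + (-142 + 67)*(-175)) = √(-229724 + (-142 + 67)*(-175)) = √(-229724 - 75*(-175)) = √(-229724 + 13125) = √(-216599) = I*√216599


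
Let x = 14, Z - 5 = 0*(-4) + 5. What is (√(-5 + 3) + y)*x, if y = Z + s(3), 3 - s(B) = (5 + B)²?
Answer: -714 + 14*I*√2 ≈ -714.0 + 19.799*I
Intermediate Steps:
Z = 10 (Z = 5 + (0*(-4) + 5) = 5 + (0 + 5) = 5 + 5 = 10)
s(B) = 3 - (5 + B)²
y = -51 (y = 10 + (3 - (5 + 3)²) = 10 + (3 - 1*8²) = 10 + (3 - 1*64) = 10 + (3 - 64) = 10 - 61 = -51)
(√(-5 + 3) + y)*x = (√(-5 + 3) - 51)*14 = (√(-2) - 51)*14 = (I*√2 - 51)*14 = (-51 + I*√2)*14 = -714 + 14*I*√2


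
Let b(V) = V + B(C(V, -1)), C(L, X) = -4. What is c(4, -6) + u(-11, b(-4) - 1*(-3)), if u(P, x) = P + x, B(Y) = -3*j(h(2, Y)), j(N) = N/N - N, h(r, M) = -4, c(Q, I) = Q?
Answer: -23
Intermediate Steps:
j(N) = 1 - N
B(Y) = -15 (B(Y) = -3*(1 - 1*(-4)) = -3*(1 + 4) = -3*5 = -15)
b(V) = -15 + V (b(V) = V - 15 = -15 + V)
c(4, -6) + u(-11, b(-4) - 1*(-3)) = 4 + (-11 + ((-15 - 4) - 1*(-3))) = 4 + (-11 + (-19 + 3)) = 4 + (-11 - 16) = 4 - 27 = -23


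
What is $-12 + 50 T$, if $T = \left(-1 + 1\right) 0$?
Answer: $-12$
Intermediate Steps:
$T = 0$ ($T = 0 \cdot 0 = 0$)
$-12 + 50 T = -12 + 50 \cdot 0 = -12 + 0 = -12$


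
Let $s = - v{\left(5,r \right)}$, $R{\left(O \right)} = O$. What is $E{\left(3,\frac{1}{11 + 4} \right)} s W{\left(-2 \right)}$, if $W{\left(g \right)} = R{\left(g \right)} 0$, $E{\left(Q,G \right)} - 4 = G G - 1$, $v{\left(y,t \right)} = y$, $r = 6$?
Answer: $0$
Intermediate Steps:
$E{\left(Q,G \right)} = 3 + G^{2}$ ($E{\left(Q,G \right)} = 4 + \left(G G - 1\right) = 4 + \left(G^{2} - 1\right) = 4 + \left(-1 + G^{2}\right) = 3 + G^{2}$)
$W{\left(g \right)} = 0$ ($W{\left(g \right)} = g 0 = 0$)
$s = -5$ ($s = \left(-1\right) 5 = -5$)
$E{\left(3,\frac{1}{11 + 4} \right)} s W{\left(-2 \right)} = \left(3 + \left(\frac{1}{11 + 4}\right)^{2}\right) \left(-5\right) 0 = \left(3 + \left(\frac{1}{15}\right)^{2}\right) \left(-5\right) 0 = \left(3 + \frac{1}{225}\right) \left(-5\right) 0 = \frac{676}{225} \left(-5\right) 0 = \left(- \frac{676}{45}\right) 0 = 0$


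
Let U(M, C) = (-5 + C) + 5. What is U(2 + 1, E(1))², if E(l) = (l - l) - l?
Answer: 1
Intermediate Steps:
E(l) = -l (E(l) = 0 - l = -l)
U(M, C) = C
U(2 + 1, E(1))² = (-1*1)² = (-1)² = 1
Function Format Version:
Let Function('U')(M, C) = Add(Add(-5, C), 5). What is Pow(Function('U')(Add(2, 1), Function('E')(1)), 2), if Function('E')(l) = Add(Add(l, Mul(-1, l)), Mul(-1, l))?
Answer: 1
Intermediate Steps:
Function('E')(l) = Mul(-1, l) (Function('E')(l) = Add(0, Mul(-1, l)) = Mul(-1, l))
Function('U')(M, C) = C
Pow(Function('U')(Add(2, 1), Function('E')(1)), 2) = Pow(Mul(-1, 1), 2) = Pow(-1, 2) = 1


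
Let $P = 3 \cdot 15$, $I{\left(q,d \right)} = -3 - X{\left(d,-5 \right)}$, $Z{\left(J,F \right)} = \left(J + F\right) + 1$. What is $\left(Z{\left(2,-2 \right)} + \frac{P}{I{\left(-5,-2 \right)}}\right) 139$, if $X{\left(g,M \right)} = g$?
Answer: $-6116$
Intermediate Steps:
$Z{\left(J,F \right)} = 1 + F + J$ ($Z{\left(J,F \right)} = \left(F + J\right) + 1 = 1 + F + J$)
$I{\left(q,d \right)} = -3 - d$
$P = 45$
$\left(Z{\left(2,-2 \right)} + \frac{P}{I{\left(-5,-2 \right)}}\right) 139 = \left(\left(1 - 2 + 2\right) + \frac{45}{-3 - -2}\right) 139 = \left(1 + \frac{45}{-3 + 2}\right) 139 = \left(1 + \frac{45}{-1}\right) 139 = \left(1 + 45 \left(-1\right)\right) 139 = \left(1 - 45\right) 139 = \left(-44\right) 139 = -6116$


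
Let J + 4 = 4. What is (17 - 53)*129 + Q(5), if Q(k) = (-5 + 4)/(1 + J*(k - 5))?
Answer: -4645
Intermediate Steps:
J = 0 (J = -4 + 4 = 0)
Q(k) = -1 (Q(k) = (-5 + 4)/(1 + 0*(k - 5)) = -1/(1 + 0*(-5 + k)) = -1/(1 + 0) = -1/1 = -1*1 = -1)
(17 - 53)*129 + Q(5) = (17 - 53)*129 - 1 = -36*129 - 1 = -4644 - 1 = -4645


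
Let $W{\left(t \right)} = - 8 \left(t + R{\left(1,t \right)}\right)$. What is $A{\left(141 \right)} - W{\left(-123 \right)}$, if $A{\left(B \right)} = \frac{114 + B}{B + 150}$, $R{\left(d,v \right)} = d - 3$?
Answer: $- \frac{96915}{97} \approx -999.12$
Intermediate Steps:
$R{\left(d,v \right)} = -3 + d$ ($R{\left(d,v \right)} = d - 3 = -3 + d$)
$W{\left(t \right)} = 16 - 8 t$ ($W{\left(t \right)} = - 8 \left(t + \left(-3 + 1\right)\right) = - 8 \left(t - 2\right) = - 8 \left(-2 + t\right) = 16 - 8 t$)
$A{\left(B \right)} = \frac{114 + B}{150 + B}$
$A{\left(141 \right)} - W{\left(-123 \right)} = \frac{114 + 141}{150 + 141} - \left(16 - -984\right) = \frac{1}{291} \cdot 255 - \left(16 + 984\right) = \frac{1}{291} \cdot 255 - 1000 = \frac{85}{97} - 1000 = - \frac{96915}{97}$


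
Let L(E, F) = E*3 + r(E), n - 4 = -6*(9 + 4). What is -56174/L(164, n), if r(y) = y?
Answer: -28087/328 ≈ -85.631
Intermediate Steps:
n = -74 (n = 4 - 6*(9 + 4) = 4 - 6*13 = 4 - 78 = -74)
L(E, F) = 4*E (L(E, F) = E*3 + E = 3*E + E = 4*E)
-56174/L(164, n) = -56174/(4*164) = -56174/656 = -56174*1/656 = -28087/328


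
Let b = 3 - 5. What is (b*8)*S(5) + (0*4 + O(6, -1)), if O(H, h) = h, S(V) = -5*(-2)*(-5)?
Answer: 799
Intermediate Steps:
S(V) = -50 (S(V) = 10*(-5) = -50)
b = -2
(b*8)*S(5) + (0*4 + O(6, -1)) = -2*8*(-50) + (0*4 - 1) = -16*(-50) + (0 - 1) = 800 - 1 = 799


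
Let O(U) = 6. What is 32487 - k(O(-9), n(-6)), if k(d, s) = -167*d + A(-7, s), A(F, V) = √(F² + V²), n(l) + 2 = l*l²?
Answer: 33489 - √47573 ≈ 33271.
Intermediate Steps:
n(l) = -2 + l³ (n(l) = -2 + l*l² = -2 + l³)
k(d, s) = √(49 + s²) - 167*d (k(d, s) = -167*d + √((-7)² + s²) = -167*d + √(49 + s²) = √(49 + s²) - 167*d)
32487 - k(O(-9), n(-6)) = 32487 - (√(49 + (-2 + (-6)³)²) - 167*6) = 32487 - (√(49 + (-2 - 216)²) - 1002) = 32487 - (√(49 + (-218)²) - 1002) = 32487 - (√(49 + 47524) - 1002) = 32487 - (√47573 - 1002) = 32487 - (-1002 + √47573) = 32487 + (1002 - √47573) = 33489 - √47573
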